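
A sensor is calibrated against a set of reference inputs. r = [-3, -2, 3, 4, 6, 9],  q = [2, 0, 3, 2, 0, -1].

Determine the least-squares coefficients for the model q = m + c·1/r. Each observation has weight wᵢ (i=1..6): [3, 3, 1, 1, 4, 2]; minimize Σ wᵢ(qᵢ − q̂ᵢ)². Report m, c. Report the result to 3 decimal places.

Sums needed: Σwᵢ·1 = 14, Σwᵢ·1/r = -37/36, Σwᵢ·1/r·1/r = 1805/1296.
Moment sums: Σwᵢ·q = 9, Σwᵢ·1/r·q = -13/18.
Normal equations: [[14, -37/36]; [-37/36, 1805/1296]]·[m, c]ᵀ = [9, -13/18]ᵀ.
Determinant 14·(1805/1296) − (-37/36)² = 7967/432.
m = (9·(1805/1296) − (-37/36)·(-13/18))/(7967/432) = 493/771; c = (14·(-13/18) − (-37/36)·9)/(7967/432) = -12/257.

m = 0.639, c = -0.047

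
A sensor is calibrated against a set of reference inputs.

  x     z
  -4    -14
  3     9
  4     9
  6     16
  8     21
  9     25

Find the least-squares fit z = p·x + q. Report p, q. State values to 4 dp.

p = 2.9451, q = -1.7622

Setting ∂/∂p … = 0 gives: 222·p + 26·q = 608;  26·p + 6·q = 66.
(Σx·x = 222, Σx = 26, Σ1 = 6, Σx·z = 608, Σz = 66.)
Eliminating q: 6·(row 1) − 26·(row 2) gives 656·p = 6·608 − 26·66 = 1932, so p = 483/164.
Then q = (66 − 26·(483/164))/6 = -289/164.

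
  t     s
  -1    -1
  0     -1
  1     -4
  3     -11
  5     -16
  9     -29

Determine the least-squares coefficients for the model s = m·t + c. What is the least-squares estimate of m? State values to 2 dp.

With design matrix M, MᵀM = [[117, 17]; [17, 6]] and Mᵀs = [-377, -62]ᵀ.
det = 117·6 − 17² = 413.
m = ((-377)·6 − 17·(-62))/413 = -1208/413; c = (117·(-62) − 17·(-377))/413 = -845/413.

m = -2.92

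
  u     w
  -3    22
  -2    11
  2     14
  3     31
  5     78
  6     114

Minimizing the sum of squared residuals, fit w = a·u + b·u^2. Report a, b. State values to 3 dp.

Sums needed: Σu·u = 87, Σu·u^2 = 341, Σu^2·u^2 = 2115.
Moment sums: Σu·w = 1107, Σu^2·w = 6631.
So XᵀX·[a, b]ᵀ = Xᵀw: [[87, 341]; [341, 2115]]·[a, b]ᵀ = [1107, 6631]ᵀ.
Eliminating b: 2115·(row 1) − 341·(row 2) gives 67724·a = 2115·1107 − 341·6631 = 80134, so a = 40067/33862.
Then b = (6631 − 341·(40067/33862))/2115 = 99705/33862.

a = 1.183, b = 2.944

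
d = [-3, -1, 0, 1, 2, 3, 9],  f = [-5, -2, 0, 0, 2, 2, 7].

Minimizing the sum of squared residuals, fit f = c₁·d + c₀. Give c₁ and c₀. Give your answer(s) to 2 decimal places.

c₁ = 0.95, c₀ = -0.93

Sums needed: Σd·d = 105, Σd = 11, Σ1 = 7.
Right-hand side: Σd·f = 90, Σf = 4.
XᵀX·[c₁, c₀]ᵀ = Xᵀf becomes [[105, 11]; [11, 7]]·[c₁, c₀]ᵀ = [90, 4]ᵀ.
Eliminating c₀: 7·(row 1) − 11·(row 2) gives 614·c₁ = 7·90 − 11·4 = 586, so c₁ = 293/307.
Then c₀ = (4 − 11·(293/307))/7 = -285/307.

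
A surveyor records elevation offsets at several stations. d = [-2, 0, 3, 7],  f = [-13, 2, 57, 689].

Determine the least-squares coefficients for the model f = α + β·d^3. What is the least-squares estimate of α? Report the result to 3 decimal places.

α = 2.654

Forming XᵀX = [[4, 362]; [362, 118442]] and Xᵀf = [735, 237970]ᵀ gives XᵀX·[α, β]ᵀ = Xᵀf.
Eliminating β: 118442·(row 1) − 362·(row 2) gives 342724·α = 118442·735 − 362·237970 = 909730, so α = 454865/171362.
Then β = (237970 − 362·(454865/171362))/118442 = 342905/171362.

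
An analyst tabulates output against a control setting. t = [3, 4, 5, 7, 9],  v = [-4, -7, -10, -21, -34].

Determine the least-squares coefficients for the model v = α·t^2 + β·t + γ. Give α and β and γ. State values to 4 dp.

α = -0.4344, β = 0.1828, γ = -0.5842

Setting ∂/∂α … = 0 gives: 9924·α + 1288·β + 180·γ = -4181;  1288·α + 180·β + 28·γ = -543;  180·α + 28·β + 5·γ = -76.
Solving the 3×3 system (Gaussian elimination) gives α = -815/1876, β = 49/268, γ = -274/469.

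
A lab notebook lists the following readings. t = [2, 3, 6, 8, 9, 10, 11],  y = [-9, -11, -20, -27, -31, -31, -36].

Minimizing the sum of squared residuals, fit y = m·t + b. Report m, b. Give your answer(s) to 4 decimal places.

Compute the Gram sums: Σt·t = 415, Σt = 49, Σ1 = 7.
Moment sums: Σt·y = -1372, Σy = -165.
Eliminating b: 7·(row 1) − 49·(row 2) gives 504·m = 7·(-1372) − 49·(-165) = -1519, so m = -217/72.
Then b = ((-165) − 49·(-217/72))/7 = -1247/504.

m = -3.0139, b = -2.4742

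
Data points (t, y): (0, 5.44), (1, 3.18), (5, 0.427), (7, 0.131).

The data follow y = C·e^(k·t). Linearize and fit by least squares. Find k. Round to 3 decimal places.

Taking logs, ln y = k·t + ln C, so regress ln y on t.
Sums: Σt = 13.0000, Σ(t)² = 75.0000, Σln y = -0.0329, Σt·ln y = -17.3259.
Normal system: [[75.0000, 13.0000]; [13.0000, 4]]·[k, ln C]ᵀ = [-17.3259, -0.0329]ᵀ.
Δ = 75.0000·4 − (13.0000)² = 131.0000; k = (-17.3259·4 − 13.0000·-0.0329)/131.0000 = -0.52577, ln C = (75.0000·-0.0329 − 13.0000·-17.3259)/131.0000 = 1.70054.

k = -0.526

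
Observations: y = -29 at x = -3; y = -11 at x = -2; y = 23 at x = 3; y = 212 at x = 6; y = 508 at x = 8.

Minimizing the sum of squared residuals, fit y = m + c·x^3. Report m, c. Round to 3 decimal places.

The normal equations are: 5·m + 720·c = 703;  720·m + 310322·c = 307380.
det = 5·310322 − 720² = 1033210.
m = (703·310322 − 720·307380)/1033210 = -1578617/516605; c = (5·307380 − 720·703)/1033210 = 103074/103321.

m = -3.056, c = 0.998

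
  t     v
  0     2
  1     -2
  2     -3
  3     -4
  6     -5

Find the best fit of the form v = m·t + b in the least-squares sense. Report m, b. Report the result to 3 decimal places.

With design matrix A, AᵀA = [[50, 12]; [12, 5]] and Aᵀv = [-50, -12]ᵀ.
Determinant 50·5 − 12² = 106.
m = ((-50)·5 − 12·(-12))/106 = -1; b = (50·(-12) − 12·(-50))/106 = 0.

m = -1.000, b = 0.000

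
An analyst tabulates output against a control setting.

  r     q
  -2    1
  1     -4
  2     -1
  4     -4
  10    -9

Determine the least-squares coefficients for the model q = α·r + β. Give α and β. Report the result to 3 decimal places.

Entries of XᵀX: Σr·r = 125, Σr = 15, Σ1 = 5.
For Xᵀq: Σr·q = -114, Σq = -17.
Normal equations: [[125, 15]; [15, 5]]·[α, β]ᵀ = [-114, -17]ᵀ.
Determinant 125·5 − 15² = 400.
α = ((-114)·5 − 15·(-17))/400 = -63/80; β = (125·(-17) − 15·(-114))/400 = -83/80.

α = -0.788, β = -1.038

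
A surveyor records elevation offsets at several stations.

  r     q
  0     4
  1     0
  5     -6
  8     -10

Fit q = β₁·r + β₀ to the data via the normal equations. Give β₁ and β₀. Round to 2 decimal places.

From the data, Σr·r = 90, Σr = 14, Σ1 = 4.
And Σr·q = -110, Σq = -12.
So XᵀX·[β₁, β₀]ᵀ = Xᵀq: [[90, 14]; [14, 4]]·[β₁, β₀]ᵀ = [-110, -12]ᵀ.
Determinant 90·4 − 14² = 164.
β₁ = ((-110)·4 − 14·(-12))/164 = -68/41; β₀ = (90·(-12) − 14·(-110))/164 = 115/41.

β₁ = -1.66, β₀ = 2.80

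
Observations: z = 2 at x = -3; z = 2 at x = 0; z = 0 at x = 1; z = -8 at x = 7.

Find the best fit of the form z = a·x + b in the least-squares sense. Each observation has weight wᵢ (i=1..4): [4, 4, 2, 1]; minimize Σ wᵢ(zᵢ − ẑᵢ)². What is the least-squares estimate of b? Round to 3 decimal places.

b = 0.481

Sums needed: Σwᵢ·x·x = 87, Σwᵢ·x = -3, Σwᵢ·1 = 11.
Moment sums: Σwᵢ·x·z = -80, Σwᵢ·z = 8.
Eliminating b: 11·(row 1) − (-3)·(row 2) gives 948·a = 11·(-80) − (-3)·8 = -856, so a = -214/237.
Then b = (8 − (-3)·(-214/237))/11 = 38/79.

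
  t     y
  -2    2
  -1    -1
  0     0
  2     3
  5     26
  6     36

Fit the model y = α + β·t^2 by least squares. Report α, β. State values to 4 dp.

α = -1.2582, β = 1.0507

Compute the Gram sums: Σ1 = 6, Σt^2 = 70, Σt^2·t^2 = 1954.
And Σy = 66, Σt^2·y = 1965.
Normal equations: [[6, 70]; [70, 1954]]·[α, β]ᵀ = [66, 1965]ᵀ.
Eliminating β: 1954·(row 1) − 70·(row 2) gives 6824·α = 1954·66 − 70·1965 = -8586, so α = -4293/3412.
Then β = (1965 − 70·(-4293/3412))/1954 = 3585/3412.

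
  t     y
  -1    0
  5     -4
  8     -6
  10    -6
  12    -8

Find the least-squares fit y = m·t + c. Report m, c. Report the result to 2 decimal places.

From the data, Σt·t = 334, Σt = 34, Σ1 = 5.
Right-hand side: Σt·y = -224, Σy = -24.
So MᵀM·[m, c]ᵀ = Mᵀy: [[334, 34]; [34, 5]]·[m, c]ᵀ = [-224, -24]ᵀ.
Determinant 334·5 − 34² = 514.
m = ((-224)·5 − 34·(-24))/514 = -152/257; c = (334·(-24) − 34·(-224))/514 = -200/257.

m = -0.59, c = -0.78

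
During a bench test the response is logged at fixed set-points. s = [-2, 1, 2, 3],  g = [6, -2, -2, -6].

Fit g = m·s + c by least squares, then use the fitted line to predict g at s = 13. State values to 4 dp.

ĝ = -28.4286

XᵀX·[m, c]ᵀ = Xᵀg reads: 18·m + 4·c = -36;  4·m + 4·c = -4.
Δ = 18·4 − 4² = 56.
m = ((-36)·4 − 4·(-4))/56 = -16/7; c = (18·(-4) − 4·(-36))/56 = 9/7.
At s = 13: ĝ = (-16/7)·(13) + (9/7)·(1) = -199/7.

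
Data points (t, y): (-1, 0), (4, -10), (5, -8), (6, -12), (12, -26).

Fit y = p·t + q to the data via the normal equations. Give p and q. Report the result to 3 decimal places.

p = -1.991, q = -0.848

Normal-equation sums: Σt·t = 222, Σt = 26, Σ1 = 5.
And Σt·y = -464, Σy = -56.
det = 222·5 − 26² = 434.
p = ((-464)·5 − 26·(-56))/434 = -432/217; q = (222·(-56) − 26·(-464))/434 = -184/217.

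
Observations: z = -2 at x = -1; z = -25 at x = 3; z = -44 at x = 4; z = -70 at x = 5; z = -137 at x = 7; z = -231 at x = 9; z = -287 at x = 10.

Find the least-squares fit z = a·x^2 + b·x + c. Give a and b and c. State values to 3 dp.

a = -2.917, b = 0.461, c = 0.963

Setting ∂/∂a … = 0 gives: 19925·a + 2287·b + 281·c = -56805;  2287·a + 281·b + 37·c = -6507;  281·a + 37·b + 7·c = -796.
(Σx^2·x^2 = 19925, Σx^2·x = 2287, Σx^2 = 281, Σx·x = 281, Σx = 37, Σ1 = 7, Σx^2·z = -56805, Σx·z = -6507, Σz = -796.)
Solving the 3×3 system (Gaussian elimination) gives a = -14173/4858, b = 51525/111734, c = 53815/55867.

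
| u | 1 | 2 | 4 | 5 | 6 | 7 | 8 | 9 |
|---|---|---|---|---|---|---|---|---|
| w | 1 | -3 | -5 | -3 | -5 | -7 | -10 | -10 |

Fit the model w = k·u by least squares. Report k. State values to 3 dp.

From the data, Σu·u = 276.
And Σu·w = -289.
k = (-289)/276 = -1.0471.

k = -1.047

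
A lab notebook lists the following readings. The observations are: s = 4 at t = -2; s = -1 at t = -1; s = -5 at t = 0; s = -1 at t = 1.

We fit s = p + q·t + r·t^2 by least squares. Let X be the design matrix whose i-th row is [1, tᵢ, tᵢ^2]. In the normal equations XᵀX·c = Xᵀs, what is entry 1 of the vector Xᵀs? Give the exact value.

Entry 1 ↔ basis 1, so (Xᵀs)_{1} = Σᵢ sᵢ = (1)·(4) + (1)·(-1) + (1)·(-5) + (1)·(-1) = -3.

-3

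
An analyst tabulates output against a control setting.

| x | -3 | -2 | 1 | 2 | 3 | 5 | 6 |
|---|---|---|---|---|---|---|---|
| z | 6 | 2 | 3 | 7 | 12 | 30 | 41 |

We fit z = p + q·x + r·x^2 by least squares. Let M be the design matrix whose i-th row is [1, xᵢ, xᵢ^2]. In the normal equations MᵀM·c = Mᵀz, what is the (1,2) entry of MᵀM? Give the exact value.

12

Row 1 ↔ basis 1, column 2 ↔ basis x, so (MᵀM)_{1,2} = Σᵢ x = (1)·(-3) + (1)·(-2) + (1)·(1) + (1)·(2) + (1)·(3) + (1)·(5) + (1)·(6) = 12.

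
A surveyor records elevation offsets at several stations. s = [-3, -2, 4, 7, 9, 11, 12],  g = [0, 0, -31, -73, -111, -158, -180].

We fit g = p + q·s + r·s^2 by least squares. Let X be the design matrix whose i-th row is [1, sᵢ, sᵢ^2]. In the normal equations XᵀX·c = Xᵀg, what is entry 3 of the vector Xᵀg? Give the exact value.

Entry 3 ↔ basis s^2, so (Xᵀg)_{3} = Σᵢ (s^2)·gᵢ = (9)·(0) + (4)·(0) + (16)·(-31) + (49)·(-73) + (81)·(-111) + (121)·(-158) + (144)·(-180) = -58102.

-58102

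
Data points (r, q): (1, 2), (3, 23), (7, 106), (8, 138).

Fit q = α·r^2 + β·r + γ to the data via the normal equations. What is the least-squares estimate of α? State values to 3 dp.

α = 1.845

Normal-equation sums: Σr^2·r^2 = 6579, Σr^2·r = 883, Σr^2 = 123, Σr·r = 123, Σr = 19, Σ1 = 4.
And Σr^2·q = 14235, Σr·q = 1917, Σq = 269.
MᵀM·[α, β, γ]ᵀ = Mᵀq becomes [[6579, 883, 123]; [883, 123, 19]; [123, 19, 4]]·[α, β, γ]ᵀ = [14235, 1917, 269]ᵀ.
Row-reducing yields α = 8641/4684, β = 12603/4684, γ = -2644/1171.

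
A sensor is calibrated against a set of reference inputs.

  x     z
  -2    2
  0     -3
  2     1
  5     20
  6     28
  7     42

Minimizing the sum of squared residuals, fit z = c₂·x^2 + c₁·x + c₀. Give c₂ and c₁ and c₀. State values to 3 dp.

c₂ = 0.942, c₁ = -0.328, c₀ = -2.550

Setting ∂/∂c₂ … = 0 gives: 4354·c₂ + 684·c₁ + 118·c₀ = 3578;  684·c₂ + 118·c₁ + 18·c₀ = 560;  118·c₂ + 18·c₁ + 6·c₀ = 90.
(Σx^2·x^2 = 4354, Σx^2·x = 684, Σx^2 = 118, Σx·x = 118, Σx = 18, Σ1 = 6, Σx^2·z = 3578, Σx·z = 560, Σz = 90.)
Row-reducing yields c₂ = 15009/15925, c₁ = -1046/3185, c₀ = -3124/1225.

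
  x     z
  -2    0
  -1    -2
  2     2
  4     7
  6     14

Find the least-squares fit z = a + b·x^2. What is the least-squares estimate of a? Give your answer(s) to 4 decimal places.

Forming AᵀA = [[5, 61]; [61, 1585]] and Aᵀz = [21, 622]ᵀ gives AᵀA·[a, b]ᵀ = Aᵀz.
Δ = 5·1585 − 61² = 4204.
a = (21·1585 − 61·622)/4204 = -4657/4204; b = (5·622 − 61·21)/4204 = 1829/4204.

a = -1.1078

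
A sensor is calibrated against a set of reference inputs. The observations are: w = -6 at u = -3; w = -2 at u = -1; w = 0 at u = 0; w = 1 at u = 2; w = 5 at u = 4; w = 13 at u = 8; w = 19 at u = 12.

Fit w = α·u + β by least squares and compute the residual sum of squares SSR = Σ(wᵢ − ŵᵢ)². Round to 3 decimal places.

The normal equations are: 238·α + 22·β = 374;  22·α + 7·β = 30.
(Σu·u = 238, Σu = 22, Σ1 = 7, Σu·w = 374, Σw = 30.)
Determinant 238·7 − 22² = 1182.
α = (374·7 − 22·30)/1182 = 979/591; β = (238·30 − 22·374)/1182 = -544/591.
Residuals: -65/591, 341/591, 544/591, -823/591, -139/197, 395/591, 25/591; SSR = 2410/591.

SSR = 4.078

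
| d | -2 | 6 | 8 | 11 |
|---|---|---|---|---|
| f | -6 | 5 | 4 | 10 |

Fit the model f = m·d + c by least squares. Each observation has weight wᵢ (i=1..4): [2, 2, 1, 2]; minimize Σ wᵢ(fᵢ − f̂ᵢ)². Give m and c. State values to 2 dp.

m = 1.21, c = -3.40

MᵀWM·[m, c]ᵀ = MᵀWf reads: 386·m + 38·c = 336;  38·m + 7·c = 22.
(Σwᵢ·d·d = 386, Σwᵢ·d = 38, Σwᵢ·1 = 7, Σwᵢ·d·f = 336, Σwᵢ·f = 22.)
Eliminating c: 7·(row 1) − 38·(row 2) gives 1258·m = 7·336 − 38·22 = 1516, so m = 758/629.
Then c = (22 − 38·(758/629))/7 = -2138/629.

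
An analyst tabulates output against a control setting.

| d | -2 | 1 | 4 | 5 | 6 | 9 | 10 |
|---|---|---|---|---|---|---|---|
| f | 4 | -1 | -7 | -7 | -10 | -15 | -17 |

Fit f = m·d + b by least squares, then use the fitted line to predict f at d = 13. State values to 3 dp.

f̂ = -22.005

From the data, Σd·d = 263, Σd = 33, Σ1 = 7.
For Mᵀf: Σd·f = -437, Σf = -53.
So MᵀM·[m, b]ᵀ = Mᵀf: [[263, 33]; [33, 7]]·[m, b]ᵀ = [-437, -53]ᵀ.
det = 263·7 − 33² = 752.
m = ((-437)·7 − 33·(-53))/752 = -655/376; b = (263·(-53) − 33·(-437))/752 = 241/376.
At d = 13: f̂ = (-655/376)·(13) + (241/376)·(1) = -4137/188.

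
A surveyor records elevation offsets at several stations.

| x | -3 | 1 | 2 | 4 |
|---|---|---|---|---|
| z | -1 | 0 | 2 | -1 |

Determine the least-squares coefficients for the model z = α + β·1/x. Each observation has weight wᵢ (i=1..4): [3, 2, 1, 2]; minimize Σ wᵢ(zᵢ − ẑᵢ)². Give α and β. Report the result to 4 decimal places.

α = -0.6297, β = 1.0189

Entries of MᵀWM: Σwᵢ·1 = 8, Σwᵢ·1/x = 2, Σwᵢ·1/x·1/x = 65/24.
And Σwᵢ·z = -3, Σwᵢ·1/x·z = 3/2.
MᵀWM·[α, β]ᵀ = MᵀWz becomes [[8, 2]; [2, 65/24]]·[α, β]ᵀ = [-3, 3/2]ᵀ.
Eliminating β: (65/24)·(row 1) − 2·(row 2) gives (53/3)·α = (65/24)·(-3) − 2·(3/2) = -89/8, so α = -267/424.
Then β = ((3/2) − 2·(-267/424))/(65/24) = 54/53.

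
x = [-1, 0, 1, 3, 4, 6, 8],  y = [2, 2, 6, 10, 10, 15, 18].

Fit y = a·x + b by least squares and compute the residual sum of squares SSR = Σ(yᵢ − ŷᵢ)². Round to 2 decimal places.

SSR = 4.73

From the data, Σx·x = 127, Σx = 21, Σ1 = 7.
Moment sums: Σx·y = 308, Σy = 63.
Eliminating b: 7·(row 1) − 21·(row 2) gives 448·a = 7·308 − 21·63 = 833, so a = 119/64.
Then b = (63 − 21·(119/64))/7 = 219/64.
Residuals: 7/16, -91/64, 23/32, 1, -55/64, 27/64, -19/64; SSR = 303/64.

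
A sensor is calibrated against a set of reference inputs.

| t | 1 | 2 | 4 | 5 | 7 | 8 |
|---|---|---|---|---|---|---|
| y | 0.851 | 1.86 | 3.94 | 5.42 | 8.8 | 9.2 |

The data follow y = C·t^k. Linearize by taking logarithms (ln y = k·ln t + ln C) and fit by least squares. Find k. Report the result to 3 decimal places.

k = 1.169

Let Y = ln y. Fitting Y = k·ln t + ln C by least squares:
Σln t = 7.7142, Σ(ln t)² = 13.1032, Σln y = 7.9145, Σln t·ln y = 13.8977.
Equations: 13.1032·k + 7.7142·ln C = 13.8977;  7.7142·k + 6·ln C = 7.9145.
Δ = 13.1032·6 − (7.7142)² = 19.1098; k = (13.8977·6 − 7.7142·7.9145)/19.1098 = 1.16862, ln C = (13.1032·7.9145 − 7.7142·13.8977)/19.1098 = -0.18342.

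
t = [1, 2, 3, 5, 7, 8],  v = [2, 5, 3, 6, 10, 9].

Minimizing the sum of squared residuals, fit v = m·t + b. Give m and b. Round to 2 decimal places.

The normal system MᵀM·[m, b]ᵀ = Mᵀv is [[152, 26]; [26, 6]]·[m, b]ᵀ = [193, 35]ᵀ.
det = 152·6 − 26² = 236.
m = (193·6 − 26·35)/236 = 62/59; b = (152·35 − 26·193)/236 = 151/118.

m = 1.05, b = 1.28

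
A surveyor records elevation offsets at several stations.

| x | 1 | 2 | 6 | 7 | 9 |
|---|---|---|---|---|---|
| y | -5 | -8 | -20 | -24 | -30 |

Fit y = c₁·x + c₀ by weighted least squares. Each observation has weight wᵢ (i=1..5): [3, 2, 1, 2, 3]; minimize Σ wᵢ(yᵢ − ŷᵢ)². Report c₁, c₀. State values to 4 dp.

The normal system AᵀWA·[c₁, c₀]ᵀ = AᵀWy is [[388, 54]; [54, 11]]·[c₁, c₀]ᵀ = [-1313, -189]ᵀ.
Eliminating c₀: 11·(row 1) − 54·(row 2) gives 1352·c₁ = 11·(-1313) − 54·(-189) = -4237, so c₁ = -4237/1352.
Then c₀ = ((-189) − 54·(-4237/1352))/11 = -1215/676.

c₁ = -3.1339, c₀ = -1.7973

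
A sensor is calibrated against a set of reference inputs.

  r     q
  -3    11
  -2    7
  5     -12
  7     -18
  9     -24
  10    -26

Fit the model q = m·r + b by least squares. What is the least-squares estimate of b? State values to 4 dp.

b = 1.9506

Sums needed: Σr·r = 268, Σr = 26, Σ1 = 6.
Right-hand side: Σr·q = -709, Σq = -62.
Eliminating b: 6·(row 1) − 26·(row 2) gives 932·m = 6·(-709) − 26·(-62) = -2642, so m = -1321/466.
Then b = ((-62) − 26·(-1321/466))/6 = 909/466.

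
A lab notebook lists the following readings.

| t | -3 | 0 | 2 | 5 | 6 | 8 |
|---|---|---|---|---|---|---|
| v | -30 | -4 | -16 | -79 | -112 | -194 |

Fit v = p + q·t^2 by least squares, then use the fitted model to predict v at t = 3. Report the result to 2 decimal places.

The normal system MᵀM·[p, q]ᵀ = Mᵀv is [[6, 138]; [138, 6114]]·[p, q]ᵀ = [-435, -18757]ᵀ.
Eliminating q: 6114·(row 1) − 138·(row 2) gives 17640·p = 6114·(-435) − 138·(-18757) = -71124, so p = -5927/1470.
Then q = ((-18757) − 138·(-5927/1470))/6114 = -2188/735.
At t = 3: v̂ = (-5927/1470)·(1) + (-2188/735)·(9) = -6473/210.

v̂ = -30.82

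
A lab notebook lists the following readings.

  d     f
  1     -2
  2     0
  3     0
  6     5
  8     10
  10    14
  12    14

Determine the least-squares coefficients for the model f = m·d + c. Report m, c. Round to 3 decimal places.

Normal-equation sums: Σd·d = 358, Σd = 42, Σ1 = 7.
Right-hand side: Σd·f = 416, Σf = 41.
Determinant 358·7 − 42² = 742.
m = (416·7 − 42·41)/742 = 85/53; c = (358·41 − 42·416)/742 = -1397/371.

m = 1.604, c = -3.765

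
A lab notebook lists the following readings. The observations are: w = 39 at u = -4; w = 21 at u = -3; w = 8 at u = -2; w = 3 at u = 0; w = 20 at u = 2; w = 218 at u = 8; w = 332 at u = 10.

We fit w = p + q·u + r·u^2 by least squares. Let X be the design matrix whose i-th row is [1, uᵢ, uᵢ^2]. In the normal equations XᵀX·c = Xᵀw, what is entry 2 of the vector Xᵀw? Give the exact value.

Entry 2 ↔ basis u, so (Xᵀw)_{2} = Σᵢ (u)·wᵢ = (-4)·(39) + (-3)·(21) + (-2)·(8) + (0)·(3) + (2)·(20) + (8)·(218) + (10)·(332) = 4869.

4869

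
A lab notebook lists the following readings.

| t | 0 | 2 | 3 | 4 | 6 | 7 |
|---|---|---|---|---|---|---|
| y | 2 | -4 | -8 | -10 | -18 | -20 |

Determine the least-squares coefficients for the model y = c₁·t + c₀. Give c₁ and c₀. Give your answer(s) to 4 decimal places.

c₁ = -3.2200, c₀ = 2.1400

From the data, Σt·t = 114, Σt = 22, Σ1 = 6.
For Aᵀy: Σt·y = -320, Σy = -58.
AᵀA·[c₁, c₀]ᵀ = Aᵀy becomes [[114, 22]; [22, 6]]·[c₁, c₀]ᵀ = [-320, -58]ᵀ.
Δ = 114·6 − 22² = 200.
c₁ = ((-320)·6 − 22·(-58))/200 = -161/50; c₀ = (114·(-58) − 22·(-320))/200 = 107/50.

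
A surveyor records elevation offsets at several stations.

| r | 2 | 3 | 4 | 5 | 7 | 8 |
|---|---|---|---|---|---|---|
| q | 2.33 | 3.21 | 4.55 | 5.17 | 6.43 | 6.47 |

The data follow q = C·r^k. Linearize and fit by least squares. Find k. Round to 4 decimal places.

k = 0.7660

Let Y = ln q. Fitting Y = k·ln r + ln C by least squares:
XᵀX = [[14.3101, 8.8128]; [8.8128, 6]], rhs = [14.1161, 8.8983]ᵀ  (here Σln r = 8.8128, Σ(ln r)² = 14.3101, Σln q = 8.8983, Σln r·ln q = 14.1161).
Solving (det = 8.1947): k = 0.76601, ln C = 0.35792.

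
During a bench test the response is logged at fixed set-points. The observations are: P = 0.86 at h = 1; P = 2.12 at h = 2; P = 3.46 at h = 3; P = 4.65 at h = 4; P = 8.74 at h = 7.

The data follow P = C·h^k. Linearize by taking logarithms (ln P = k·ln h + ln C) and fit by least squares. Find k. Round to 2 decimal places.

k = 1.19

Let Y = ln P. Fitting Y = k·ln h + ln C by least squares:
Σln h = 5.1240, Σ(ln h)² = 7.3958, Σln P = 5.5466, Σln h·ln P = 8.2336.
Equations: 7.3958·k + 5.1240·ln C = 8.2336;  5.1240·k + 5·ln C = 5.5466.
Slope k = (n·Σln h·ln P − Σln h·Σln P)/(n·Σ(ln h)² − (Σln h)²) = (5·8.2336 − 5.1240·5.5466)/10.7239 = 1.18869; ln C = (Σln P − k·Σln h)/n = -0.10883.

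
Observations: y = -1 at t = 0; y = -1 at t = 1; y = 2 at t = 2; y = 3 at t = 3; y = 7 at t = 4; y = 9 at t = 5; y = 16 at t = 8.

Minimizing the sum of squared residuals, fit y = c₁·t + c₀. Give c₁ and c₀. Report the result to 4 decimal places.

c₁ = 2.2566, c₀ = -2.4145

From the data, Σt·t = 119, Σt = 23, Σ1 = 7.
Moment sums: Σt·y = 213, Σy = 35.
Eliminating c₀: 7·(row 1) − 23·(row 2) gives 304·c₁ = 7·213 − 23·35 = 686, so c₁ = 343/152.
Then c₀ = (35 − 23·(343/152))/7 = -367/152.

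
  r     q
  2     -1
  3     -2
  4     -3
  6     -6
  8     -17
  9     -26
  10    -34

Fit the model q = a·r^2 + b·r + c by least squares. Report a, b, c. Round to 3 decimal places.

a = -0.686, b = 4.228, c = -7.717

Sums needed: Σr^2·r^2 = 22306, Σr^2·r = 2556, Σr^2 = 310, Σr·r = 310, Σr = 42, Σ1 = 7.
And Σr^2·q = -6880, Σr·q = -766, Σq = -89.
Normal equations: [[22306, 2556, 310]; [2556, 310, 42]; [310, 42, 7]]·[a, b, c]ᵀ = [-6880, -766, -89]ᵀ.
Row-reducing yields a = -541/789, b = 1112/263, c = -6089/789.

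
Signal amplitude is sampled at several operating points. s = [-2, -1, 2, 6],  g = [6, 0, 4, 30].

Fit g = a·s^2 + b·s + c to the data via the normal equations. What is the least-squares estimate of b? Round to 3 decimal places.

b = -0.404

Forming MᵀM = [[1329, 215, 45]; [215, 45, 5]; [45, 5, 4]] and Mᵀg = [1120, 176, 40]ᵀ gives MᵀM·[a, b, c]ᵀ = Mᵀg.
Solving the 3×3 system (Gaussian elimination) gives a = 149/167, b = -337/835, c = 78/167.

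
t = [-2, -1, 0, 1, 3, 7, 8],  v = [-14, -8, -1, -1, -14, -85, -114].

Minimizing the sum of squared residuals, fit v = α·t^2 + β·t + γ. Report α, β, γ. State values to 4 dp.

α = -2.0347, β = 2.3049, γ = -1.9200

With design matrix A, AᵀA = [[6596, 874, 128]; [874, 128, 16]; [128, 16, 7]] and Aᵀv = [-11652, -1514, -237]ᵀ.
Row-reducing yields α = -36325/17853, β = 18704/8115, γ = -57129/29755.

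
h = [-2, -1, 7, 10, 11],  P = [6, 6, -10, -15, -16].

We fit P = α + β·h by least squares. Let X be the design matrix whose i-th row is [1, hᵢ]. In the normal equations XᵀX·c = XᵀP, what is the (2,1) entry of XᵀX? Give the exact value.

Row 2 ↔ basis h, column 1 ↔ basis 1, so (XᵀX)_{2,1} = Σᵢ h = (-2)·(1) + (-1)·(1) + (7)·(1) + (10)·(1) + (11)·(1) = 25.

25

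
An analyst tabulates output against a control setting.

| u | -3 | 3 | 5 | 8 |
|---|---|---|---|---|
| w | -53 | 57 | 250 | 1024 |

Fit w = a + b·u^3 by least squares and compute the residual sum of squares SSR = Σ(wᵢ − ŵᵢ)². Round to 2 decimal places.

With design matrix A, AᵀA = [[4, 637]; [637, 279227]] and Aᵀw = [1278, 558508]ᵀ.
Eliminating b: 279227·(row 1) − 637·(row 2) gives 711139·a = 279227·1278 − 637·558508 = 1082510, so a = 7570/4973.
Then b = (558508 − 637·(7570/4973))/279227 = 129086/64649.
Residuals: -39485/64649, 101261/64649, -71910/64649, 10134/64649; SSR = 264298/64649.

SSR = 4.09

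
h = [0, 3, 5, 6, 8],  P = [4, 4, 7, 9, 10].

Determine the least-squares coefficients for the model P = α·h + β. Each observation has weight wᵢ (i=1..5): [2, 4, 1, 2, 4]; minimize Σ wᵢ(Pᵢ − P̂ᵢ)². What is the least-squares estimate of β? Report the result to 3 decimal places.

β = 2.582

The normal equations are: 389·α + 61·β = 511;  61·α + 13·β = 89.
(Σwᵢ·h·h = 389, Σwᵢ·h = 61, Σwᵢ·1 = 13, Σwᵢ·h·P = 511, Σwᵢ·P = 89.)
Determinant 389·13 − 61² = 1336.
α = (511·13 − 61·89)/1336 = 607/668; β = (389·89 − 61·511)/1336 = 1725/668.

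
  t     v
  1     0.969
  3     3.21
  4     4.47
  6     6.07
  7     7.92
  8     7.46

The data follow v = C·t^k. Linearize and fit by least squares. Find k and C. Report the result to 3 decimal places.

k = 1.017, C = 1.012

Let Y = ln v. Fitting Y = k·ln t + ln C by least squares:
Σln t = 8.3020, Σ(ln t)² = 14.4498, Σln v = 8.5145, Σln t·ln v = 14.7939.
Normal system: [[14.4498, 8.3020]; [8.3020, 6]]·[k, ln C]ᵀ = [14.7939, 8.5145]ᵀ.
Slope k = (n·Σln t·ln v − Σln t·Σln v)/(n·Σ(ln t)² − (Σln t)²) = (6·14.7939 − 8.3020·8.5145)/17.7753 = 1.01692; ln C = (Σln v − k·Σln t)/n = 0.01200, so C = exp(0.01200) = 1.01208.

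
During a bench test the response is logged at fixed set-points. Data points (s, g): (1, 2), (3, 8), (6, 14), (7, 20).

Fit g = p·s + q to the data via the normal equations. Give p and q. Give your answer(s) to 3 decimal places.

Forming XᵀX = [[95, 17]; [17, 4]] and Xᵀg = [250, 44]ᵀ gives XᵀX·[p, q]ᵀ = Xᵀg.
Determinant 95·4 − 17² = 91.
p = (250·4 − 17·44)/91 = 36/13; q = (95·44 − 17·250)/91 = -10/13.

p = 2.769, q = -0.769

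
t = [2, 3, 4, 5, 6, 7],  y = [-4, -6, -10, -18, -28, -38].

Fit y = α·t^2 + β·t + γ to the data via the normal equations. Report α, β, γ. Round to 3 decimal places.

α = -1.143, β = 3.314, γ = -5.771

Forming MᵀM = [[4675, 783, 139]; [783, 139, 27]; [139, 27, 6]] and Mᵀy = [-3550, -590, -104]ᵀ gives MᵀM·[α, β, γ]ᵀ = Mᵀy.
Row-reducing yields α = -8/7, β = 116/35, γ = -202/35.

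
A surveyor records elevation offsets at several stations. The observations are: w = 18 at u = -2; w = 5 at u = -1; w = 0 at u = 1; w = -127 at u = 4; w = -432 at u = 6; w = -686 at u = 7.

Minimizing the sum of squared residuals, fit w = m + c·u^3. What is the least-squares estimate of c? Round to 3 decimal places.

c = -2.007

With design matrix X, XᵀX = [[6, 615]; [615, 168467]] and Xᵀw = [-1222, -336887]ᵀ.
det = 6·168467 − 615² = 632577.
m = ((-1222)·168467 − 615·(-336887))/632577 = 1318831/632577; c = (6·(-336887) − 615·(-1222))/632577 = -423264/210859.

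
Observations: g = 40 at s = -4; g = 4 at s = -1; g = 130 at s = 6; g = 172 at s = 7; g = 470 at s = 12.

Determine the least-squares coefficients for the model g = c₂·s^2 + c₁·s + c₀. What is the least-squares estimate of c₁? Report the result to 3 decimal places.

The normal system AᵀA·[c₂, c₁, c₀]ᵀ = Aᵀg is [[24690, 2222, 246]; [2222, 246, 20]; [246, 20, 5]]·[c₂, c₁, c₀]ᵀ = [81432, 7460, 816]ᵀ.
Inverting the 3×3 Gram matrix, [c₂, c₁, c₀]ᵀ = [1036643/347978, 1064769/347978, 764049/173989]ᵀ.

c₁ = 3.060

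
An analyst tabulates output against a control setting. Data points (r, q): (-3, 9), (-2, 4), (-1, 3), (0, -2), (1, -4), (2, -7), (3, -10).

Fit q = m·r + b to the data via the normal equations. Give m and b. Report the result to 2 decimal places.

Setting ∂/∂m … = 0 gives: 28·m + 0·b = -86;  0·m + 7·b = -7.
(Σr·r = 28, Σr = 0, Σ1 = 7, Σr·q = -86, Σq = -7.)
det = 28·7 − 0² = 196.
m = ((-86)·7 − 0·(-7))/196 = -43/14; b = (28·(-7) − 0·(-86))/196 = -1.

m = -3.07, b = -1.00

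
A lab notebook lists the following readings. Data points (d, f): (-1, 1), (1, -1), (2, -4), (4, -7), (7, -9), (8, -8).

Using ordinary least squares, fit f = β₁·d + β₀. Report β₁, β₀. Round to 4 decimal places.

β₁ = -1.0894, β₀ = -0.8537

Forming XᵀX = [[135, 21]; [21, 6]] and Xᵀf = [-165, -28]ᵀ gives XᵀX·[β₁, β₀]ᵀ = Xᵀf.
Determinant 135·6 − 21² = 369.
β₁ = ((-165)·6 − 21·(-28))/369 = -134/123; β₀ = (135·(-28) − 21·(-165))/369 = -35/41.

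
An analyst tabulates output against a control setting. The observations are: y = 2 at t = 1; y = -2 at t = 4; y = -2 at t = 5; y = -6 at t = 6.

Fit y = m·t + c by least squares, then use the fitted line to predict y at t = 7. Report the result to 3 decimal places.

Sums needed: Σt·t = 78, Σt = 16, Σ1 = 4.
Moment sums: Σt·y = -52, Σy = -8.
AᵀA·[m, c]ᵀ = Aᵀy becomes [[78, 16]; [16, 4]]·[m, c]ᵀ = [-52, -8]ᵀ.
Eliminating c: 4·(row 1) − 16·(row 2) gives 56·m = 4·(-52) − 16·(-8) = -80, so m = -10/7.
Then c = ((-8) − 16·(-10/7))/4 = 26/7.
At t = 7: ŷ = (-10/7)·(7) + (26/7)·(1) = -44/7.

ŷ = -6.286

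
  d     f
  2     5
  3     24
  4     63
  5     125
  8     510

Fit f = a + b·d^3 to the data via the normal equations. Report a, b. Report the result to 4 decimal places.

Sums needed: Σ1 = 5, Σd^3 = 736, Σd^3·d^3 = 282658.
And Σf = 727, Σd^3·f = 281465.
Normal equations: [[5, 736]; [736, 282658]]·[a, b]ᵀ = [727, 281465]ᵀ.
Eliminating b: 282658·(row 1) − 736·(row 2) gives 871594·a = 282658·727 − 736·281465 = -1665874, so a = -832937/435797.
Then b = (281465 − 736·(-832937/435797))/282658 = 872253/871594.

a = -1.9113, b = 1.0008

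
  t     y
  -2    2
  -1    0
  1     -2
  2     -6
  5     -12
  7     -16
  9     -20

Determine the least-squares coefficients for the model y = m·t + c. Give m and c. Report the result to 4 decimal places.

m = -2.0392, c = -1.5966

From the data, Σt·t = 165, Σt = 21, Σ1 = 7.
And Σt·y = -370, Σy = -54.
So MᵀM·[m, c]ᵀ = Mᵀy: [[165, 21]; [21, 7]]·[m, c]ᵀ = [-370, -54]ᵀ.
Δ = 165·7 − 21² = 714.
m = ((-370)·7 − 21·(-54))/714 = -104/51; c = (165·(-54) − 21·(-370))/714 = -190/119.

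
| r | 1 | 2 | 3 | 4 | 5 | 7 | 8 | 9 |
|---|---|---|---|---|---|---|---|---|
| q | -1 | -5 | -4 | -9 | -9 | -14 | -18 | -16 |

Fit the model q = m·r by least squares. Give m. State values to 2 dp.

m = -1.97

Normal-equation sums: Σr·r = 249.
Right-hand side: Σr·q = -490.
m = (-490)/249 = -1.96787.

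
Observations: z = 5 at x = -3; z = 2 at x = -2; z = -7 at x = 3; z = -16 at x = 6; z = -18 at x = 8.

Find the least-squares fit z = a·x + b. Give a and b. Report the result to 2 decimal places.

a = -2.13, b = -1.69

Entries of MᵀM: Σx·x = 122, Σx = 12, Σ1 = 5.
For Mᵀz: Σx·z = -280, Σz = -34.
So MᵀM·[a, b]ᵀ = Mᵀz: [[122, 12]; [12, 5]]·[a, b]ᵀ = [-280, -34]ᵀ.
det = 122·5 − 12² = 466.
a = ((-280)·5 − 12·(-34))/466 = -496/233; b = (122·(-34) − 12·(-280))/466 = -394/233.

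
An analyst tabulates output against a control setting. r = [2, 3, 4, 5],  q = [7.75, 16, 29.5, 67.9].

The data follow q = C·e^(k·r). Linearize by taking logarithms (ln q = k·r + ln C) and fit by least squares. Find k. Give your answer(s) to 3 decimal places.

k = 0.712

Let Y = ln q. Fitting Y = k·r + ln C by least squares:
XᵀX = [[54.0000, 14.0000]; [14.0000, 4]], rhs = [47.0409, 12.4227]ᵀ  (here Σr = 14.0000, Σ(r)² = 54.0000, Σln q = 12.4227, Σr·ln q = 47.0409).
Δ = 54.0000·4 − (14.0000)² = 20.0000; k = (47.0409·4 − 14.0000·12.4227)/20.0000 = 0.71228, ln C = (54.0000·12.4227 − 14.0000·47.0409)/20.0000 = 0.61269.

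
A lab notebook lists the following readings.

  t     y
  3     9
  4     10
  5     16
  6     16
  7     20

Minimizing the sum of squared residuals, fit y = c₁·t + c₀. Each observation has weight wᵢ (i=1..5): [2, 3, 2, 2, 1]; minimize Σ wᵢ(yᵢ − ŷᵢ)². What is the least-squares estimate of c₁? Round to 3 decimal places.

c₁ = 2.832

Forming XᵀWX = [[237, 47]; [47, 10]] and XᵀWy = [666, 132]ᵀ gives XᵀWX·[c₁, c₀]ᵀ = XᵀWy.
det = 237·10 − 47² = 161.
c₁ = (666·10 − 47·132)/161 = 456/161; c₀ = (237·132 − 47·666)/161 = -18/161.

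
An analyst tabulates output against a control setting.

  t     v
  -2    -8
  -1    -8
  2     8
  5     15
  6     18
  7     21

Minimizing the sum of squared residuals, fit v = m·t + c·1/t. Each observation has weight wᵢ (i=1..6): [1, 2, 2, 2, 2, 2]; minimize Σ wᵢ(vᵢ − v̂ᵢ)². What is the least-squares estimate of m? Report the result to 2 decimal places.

m = 2.86

MᵀWM·[m, c]ᵀ = MᵀWv reads: 234·m + 11·c = 724;  11·m + (129053/44100)·c = 46.
(Σwᵢ·t·t = 234, Σwᵢ·t·1/t = 11, Σwᵢ·1/t·1/t = 129053/44100, Σwᵢ·t·v = 724, Σwᵢ·1/t·v = 46.)
Δ = 234·(129053/44100) − 11² = 1381239/2450.
m = (724·(129053/44100) − 11·46)/(1381239/2450) = 35559886/12431151; c = (234·46 − 11·724)/(1381239/2450) = 6860000/1381239.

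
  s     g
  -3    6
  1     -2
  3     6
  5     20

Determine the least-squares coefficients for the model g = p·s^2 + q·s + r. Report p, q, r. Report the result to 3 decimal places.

Setting ∂/∂p … = 0 gives: 788·p + 126·q + 44·r = 606;  126·p + 44·q + 6·r = 98;  44·p + 6·q + 4·r = 30.
(Σs^2·s^2 = 788, Σs^2·s = 126, Σs^2 = 44, Σs·s = 44, Σs = 6, Σ1 = 4, Σs^2·g = 606, Σs·g = 98, Σg = 30.)
Inverting the 3×3 Gram matrix, [p, q, r]ᵀ = [81/88, -7/110, -1113/440]ᵀ.

p = 0.920, q = -0.064, r = -2.530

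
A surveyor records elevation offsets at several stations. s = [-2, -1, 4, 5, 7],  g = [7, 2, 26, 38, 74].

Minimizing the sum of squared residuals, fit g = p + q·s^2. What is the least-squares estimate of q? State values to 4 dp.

q = 1.4920

Forming AᵀA = [[5, 95]; [95, 3299]] and Aᵀg = [147, 5022]ᵀ gives AᵀA·[p, q]ᵀ = Aᵀg.
Δ = 5·3299 − 95² = 7470.
p = (147·3299 − 95·5022)/7470 = 2621/2490; q = (5·5022 − 95·147)/7470 = 743/498.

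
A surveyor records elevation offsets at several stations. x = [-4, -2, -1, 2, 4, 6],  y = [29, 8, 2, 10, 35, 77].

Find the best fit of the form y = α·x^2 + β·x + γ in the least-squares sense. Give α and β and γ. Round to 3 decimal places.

Compute the Gram sums: Σx^2·x^2 = 1841, Σx^2·x = 215, Σx^2 = 77, Σx·x = 77, Σx = 5, Σ1 = 6.
Moment sums: Σx^2·y = 3870, Σx·y = 488, Σy = 161.
MᵀM·[α, β, γ]ᵀ = Mᵀy becomes [[1841, 215, 77]; [215, 77, 5]; [77, 5, 6]]·[α, β, γ]ᵀ = [3870, 488, 161]ᵀ.
Row-reducing yields α = 58507/29523, β = 22262/29523, γ = 7603/9841.

α = 1.982, β = 0.754, γ = 0.773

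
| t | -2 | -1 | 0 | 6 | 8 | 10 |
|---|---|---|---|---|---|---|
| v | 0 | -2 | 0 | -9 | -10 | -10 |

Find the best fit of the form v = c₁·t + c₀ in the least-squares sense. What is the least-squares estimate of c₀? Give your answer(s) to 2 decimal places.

Normal-equation sums: Σt·t = 205, Σt = 21, Σ1 = 6.
Moment sums: Σt·v = -232, Σv = -31.
Determinant 205·6 − 21² = 789.
c₁ = ((-232)·6 − 21·(-31))/789 = -247/263; c₀ = (205·(-31) − 21·(-232))/789 = -1483/789.

c₀ = -1.88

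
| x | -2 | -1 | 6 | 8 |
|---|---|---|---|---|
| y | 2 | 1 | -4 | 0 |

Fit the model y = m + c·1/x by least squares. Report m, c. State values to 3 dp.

Compute the Gram sums: Σ1 = 4, Σ1/x = -29/24, Σ1/x·1/x = 745/576.
Right-hand side: Σy = -1, Σ1/x·y = -8/3.
det = 4·(745/576) − (-29/24)² = 713/192.
m = ((-1)·(745/576) − (-29/24)·(-8/3))/(713/192) = -867/713; c = (4·(-8/3) − (-29/24)·(-1))/(713/192) = -2280/713.

m = -1.216, c = -3.198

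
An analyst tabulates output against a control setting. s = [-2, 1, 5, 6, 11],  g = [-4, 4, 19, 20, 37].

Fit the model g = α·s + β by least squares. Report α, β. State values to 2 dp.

α = 3.19, β = 1.82

Compute the Gram sums: Σs·s = 187, Σs = 21, Σ1 = 5.
Moment sums: Σs·g = 634, Σg = 76.
MᵀM·[α, β]ᵀ = Mᵀg becomes [[187, 21]; [21, 5]]·[α, β]ᵀ = [634, 76]ᵀ.
Determinant 187·5 − 21² = 494.
α = (634·5 − 21·76)/494 = 787/247; β = (187·76 − 21·634)/494 = 449/247.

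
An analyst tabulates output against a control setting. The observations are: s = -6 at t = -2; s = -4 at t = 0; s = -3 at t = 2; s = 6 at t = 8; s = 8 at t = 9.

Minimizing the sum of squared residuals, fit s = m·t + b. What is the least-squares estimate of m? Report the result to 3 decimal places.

m = 1.288

The normal equations are: 153·m + 17·b = 126;  17·m + 5·b = 1.
(Σt·t = 153, Σt = 17, Σ1 = 5, Σt·s = 126, Σs = 1.)
det = 153·5 − 17² = 476.
m = (126·5 − 17·1)/476 = 613/476; b = (153·1 − 17·126)/476 = -117/28.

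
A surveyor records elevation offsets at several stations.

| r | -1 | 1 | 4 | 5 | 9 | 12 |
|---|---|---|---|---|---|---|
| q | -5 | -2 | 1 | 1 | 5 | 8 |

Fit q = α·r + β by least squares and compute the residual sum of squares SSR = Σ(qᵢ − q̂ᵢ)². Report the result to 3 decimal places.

From the data, Σr·r = 268, Σr = 30, Σ1 = 6.
And Σr·q = 153, Σq = 8.
So XᵀX·[α, β]ᵀ = Xᵀq: [[268, 30]; [30, 6]]·[α, β]ᵀ = [153, 8]ᵀ.
Eliminating β: 6·(row 1) − 30·(row 2) gives 708·α = 6·153 − 30·8 = 678, so α = 113/118.
Then β = (8 − 30·(113/118))/6 = -1223/354.
Residuals: -104/177, 88/177, 221/354, -1/3, -29/177, -13/354; SSR = 397/354.

SSR = 1.121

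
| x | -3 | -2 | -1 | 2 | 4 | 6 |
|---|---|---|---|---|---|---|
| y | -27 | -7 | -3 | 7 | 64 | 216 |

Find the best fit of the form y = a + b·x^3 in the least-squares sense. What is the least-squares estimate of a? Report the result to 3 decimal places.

a = -0.405

From the data, Σ1 = 6, Σx^3 = 252, Σx^3·x^3 = 51610.
For Mᵀy: Σy = 250, Σx^3·y = 51596.
Δ = 6·51610 − 252² = 246156.
a = (250·51610 − 252·51596)/246156 = -24923/61539; b = (6·51596 − 252·250)/246156 = 20548/20513.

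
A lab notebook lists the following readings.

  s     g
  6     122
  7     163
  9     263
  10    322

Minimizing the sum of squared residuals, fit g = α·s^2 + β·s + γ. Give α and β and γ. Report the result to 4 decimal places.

α = 3.0000, β = 2.0000, γ = 2.0000

Normal-equation sums: Σs^2·s^2 = 20258, Σs^2·s = 2288, Σs^2 = 266, Σs·s = 266, Σs = 32, Σ1 = 4.
For Aᵀg: Σs^2·g = 65882, Σs·g = 7460, Σg = 870.
Normal equations: [[20258, 2288, 266]; [2288, 266, 32]; [266, 32, 4]]·[α, β, γ]ᵀ = [65882, 7460, 870]ᵀ.
Solving the 3×3 system (Gaussian elimination) gives α = 3, β = 2, γ = 2.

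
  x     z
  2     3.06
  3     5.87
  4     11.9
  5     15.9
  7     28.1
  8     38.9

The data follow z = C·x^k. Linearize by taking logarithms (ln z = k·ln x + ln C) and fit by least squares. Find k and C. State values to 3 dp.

k = 1.822, C = 0.856

Taking logs, ln z = k·ln x + ln C, so regress ln z on ln x.
Σln x = 8.8128, Σ(ln x)² = 14.3101, Σln z = 15.1279, Σln x·ln z = 24.7090.
Equations: 14.3101·k + 8.8128·ln C = 24.7090;  8.8128·k + 6·ln C = 15.1279.
Slope k = (n·Σln x·ln z − Σln x·Σln z)/(n·Σ(ln x)² − (Σln x)²) = (6·24.7090 − 8.8128·15.1279)/8.1947 = 1.82241; ln C = (Σln z − k·Σln x)/n = -0.15546, so C = exp(-0.15546) = 0.85602.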